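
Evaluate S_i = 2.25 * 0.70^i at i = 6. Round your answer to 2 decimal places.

S_6 = 2.25 * 0.7^6 ≈ 2.25 * 0.1176 ≈ 0.26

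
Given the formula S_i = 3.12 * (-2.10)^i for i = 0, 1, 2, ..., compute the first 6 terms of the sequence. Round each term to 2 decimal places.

This is a geometric sequence.
i=0: S_0 = 3.12 * (-2.1)^0 = 3.12
i=1: S_1 = 3.12 * (-2.1)^1 ≈ -6.55
i=2: S_2 = 3.12 * (-2.1)^2 ≈ 13.76
i=3: S_3 = 3.12 * (-2.1)^3 ≈ -28.89
i=4: S_4 = 3.12 * (-2.1)^4 ≈ 60.68
i=5: S_5 = 3.12 * (-2.1)^5 ≈ -127.42
The first 6 terms are: [3.12, -6.55, 13.76, -28.89, 60.68, -127.42]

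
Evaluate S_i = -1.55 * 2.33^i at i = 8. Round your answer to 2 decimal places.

S_8 = -1.55 * 2.33^8 ≈ -1.55 * 868.6551 ≈ -1346.42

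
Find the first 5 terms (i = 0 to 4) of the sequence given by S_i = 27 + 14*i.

This is an arithmetic sequence.
i=0: S_0 = 27 + 14*0 = 27
i=1: S_1 = 27 + 14*1 = 41
i=2: S_2 = 27 + 14*2 = 55
i=3: S_3 = 27 + 14*3 = 69
i=4: S_4 = 27 + 14*4 = 83
The first 5 terms are: [27, 41, 55, 69, 83]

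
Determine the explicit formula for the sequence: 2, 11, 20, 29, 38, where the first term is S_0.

Check differences: 11 - 2 = 9
20 - 11 = 9
Common difference d = 9.
First term a = 2.
Formula: S_i = 2 + 9*i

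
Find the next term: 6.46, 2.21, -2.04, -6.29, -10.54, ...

Differences: 2.21 - 6.46 = -4.25
This is an arithmetic sequence with common difference d = -4.25.
Next term = -10.54 + -4.25 = -14.79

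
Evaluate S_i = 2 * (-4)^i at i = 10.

S_10 = 2 * (-4)^10 = 2 * 1048576 = 2097152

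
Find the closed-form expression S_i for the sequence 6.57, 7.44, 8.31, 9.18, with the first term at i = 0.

Check differences: 7.44 - 6.57 = 0.87
8.31 - 7.44 = 0.87
Common difference d = 0.87.
First term a = 6.57.
Formula: S_i = 6.57 + 0.87*i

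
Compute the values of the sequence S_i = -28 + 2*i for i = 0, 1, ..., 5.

This is an arithmetic sequence.
i=0: S_0 = -28 + 2*0 = -28
i=1: S_1 = -28 + 2*1 = -26
i=2: S_2 = -28 + 2*2 = -24
i=3: S_3 = -28 + 2*3 = -22
i=4: S_4 = -28 + 2*4 = -20
i=5: S_5 = -28 + 2*5 = -18
The first 6 terms are: [-28, -26, -24, -22, -20, -18]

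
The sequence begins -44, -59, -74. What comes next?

Differences: -59 - -44 = -15
This is an arithmetic sequence with common difference d = -15.
Next term = -74 + -15 = -89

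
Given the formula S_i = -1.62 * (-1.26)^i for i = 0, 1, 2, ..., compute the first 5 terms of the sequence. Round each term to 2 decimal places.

This is a geometric sequence.
i=0: S_0 = -1.62 * (-1.26)^0 = -1.62
i=1: S_1 = -1.62 * (-1.26)^1 ≈ 2.04
i=2: S_2 = -1.62 * (-1.26)^2 ≈ -2.57
i=3: S_3 = -1.62 * (-1.26)^3 ≈ 3.24
i=4: S_4 = -1.62 * (-1.26)^4 ≈ -4.08
The first 5 terms are: [-1.62, 2.04, -2.57, 3.24, -4.08]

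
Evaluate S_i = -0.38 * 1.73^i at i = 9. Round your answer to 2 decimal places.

S_9 = -0.38 * 1.73^9 ≈ -0.38 * 138.8081 ≈ -52.75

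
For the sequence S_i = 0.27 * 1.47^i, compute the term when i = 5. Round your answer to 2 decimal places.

S_5 = 0.27 * 1.47^5 ≈ 0.27 * 6.8641 ≈ 1.85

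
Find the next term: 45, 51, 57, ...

Differences: 51 - 45 = 6
This is an arithmetic sequence with common difference d = 6.
Next term = 57 + 6 = 63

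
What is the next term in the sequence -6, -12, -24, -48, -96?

Ratios: -12 / -6 = 2.0
This is a geometric sequence with common ratio r = 2.
Next term = -96 * 2 = -192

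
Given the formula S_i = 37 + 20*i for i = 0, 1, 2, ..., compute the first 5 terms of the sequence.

This is an arithmetic sequence.
i=0: S_0 = 37 + 20*0 = 37
i=1: S_1 = 37 + 20*1 = 57
i=2: S_2 = 37 + 20*2 = 77
i=3: S_3 = 37 + 20*3 = 97
i=4: S_4 = 37 + 20*4 = 117
The first 5 terms are: [37, 57, 77, 97, 117]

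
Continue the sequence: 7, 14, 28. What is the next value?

Ratios: 14 / 7 = 2.0
This is a geometric sequence with common ratio r = 2.
Next term = 28 * 2 = 56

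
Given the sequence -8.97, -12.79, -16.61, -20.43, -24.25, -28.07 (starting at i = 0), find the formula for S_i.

Check differences: -12.79 - -8.97 = -3.82
-16.61 - -12.79 = -3.82
Common difference d = -3.82.
First term a = -8.97.
Formula: S_i = -8.97 - 3.82*i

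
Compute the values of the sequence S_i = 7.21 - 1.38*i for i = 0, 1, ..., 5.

This is an arithmetic sequence.
i=0: S_0 = 7.21 + -1.38*0 = 7.21
i=1: S_1 = 7.21 + -1.38*1 = 5.83
i=2: S_2 = 7.21 + -1.38*2 = 4.45
i=3: S_3 = 7.21 + -1.38*3 = 3.07
i=4: S_4 = 7.21 + -1.38*4 = 1.69
i=5: S_5 = 7.21 + -1.38*5 = 0.31
The first 6 terms are: [7.21, 5.83, 4.45, 3.07, 1.69, 0.31]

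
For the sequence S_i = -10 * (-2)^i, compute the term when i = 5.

S_5 = -10 * (-2)^5 = -10 * -32 = 320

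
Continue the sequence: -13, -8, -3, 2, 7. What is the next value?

Differences: -8 - -13 = 5
This is an arithmetic sequence with common difference d = 5.
Next term = 7 + 5 = 12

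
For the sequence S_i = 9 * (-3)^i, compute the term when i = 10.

S_10 = 9 * (-3)^10 = 9 * 59049 = 531441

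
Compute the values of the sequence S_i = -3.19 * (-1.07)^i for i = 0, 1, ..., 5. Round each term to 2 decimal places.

This is a geometric sequence.
i=0: S_0 = -3.19 * (-1.07)^0 = -3.19
i=1: S_1 = -3.19 * (-1.07)^1 ≈ 3.41
i=2: S_2 = -3.19 * (-1.07)^2 ≈ -3.65
i=3: S_3 = -3.19 * (-1.07)^3 ≈ 3.91
i=4: S_4 = -3.19 * (-1.07)^4 ≈ -4.18
i=5: S_5 = -3.19 * (-1.07)^5 ≈ 4.47
The first 6 terms are: [-3.19, 3.41, -3.65, 3.91, -4.18, 4.47]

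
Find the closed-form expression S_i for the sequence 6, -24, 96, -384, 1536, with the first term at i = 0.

Check ratios: -24 / 6 = -4.0
Common ratio r = -4.
First term a = 6.
Formula: S_i = 6 * (-4)^i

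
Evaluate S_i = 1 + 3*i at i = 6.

S_6 = 1 + 3*6 = 1 + 18 = 19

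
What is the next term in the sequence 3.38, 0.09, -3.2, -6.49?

Differences: 0.09 - 3.38 = -3.29
This is an arithmetic sequence with common difference d = -3.29.
Next term = -6.49 + -3.29 = -9.78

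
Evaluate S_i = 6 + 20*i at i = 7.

S_7 = 6 + 20*7 = 6 + 140 = 146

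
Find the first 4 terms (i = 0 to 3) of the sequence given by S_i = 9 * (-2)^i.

This is a geometric sequence.
i=0: S_0 = 9 * (-2)^0 = 9
i=1: S_1 = 9 * (-2)^1 = -18
i=2: S_2 = 9 * (-2)^2 = 36
i=3: S_3 = 9 * (-2)^3 = -72
The first 4 terms are: [9, -18, 36, -72]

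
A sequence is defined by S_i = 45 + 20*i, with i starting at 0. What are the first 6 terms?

This is an arithmetic sequence.
i=0: S_0 = 45 + 20*0 = 45
i=1: S_1 = 45 + 20*1 = 65
i=2: S_2 = 45 + 20*2 = 85
i=3: S_3 = 45 + 20*3 = 105
i=4: S_4 = 45 + 20*4 = 125
i=5: S_5 = 45 + 20*5 = 145
The first 6 terms are: [45, 65, 85, 105, 125, 145]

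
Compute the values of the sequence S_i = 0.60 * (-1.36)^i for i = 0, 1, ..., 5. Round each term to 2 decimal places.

This is a geometric sequence.
i=0: S_0 = 0.6 * (-1.36)^0 = 0.6
i=1: S_1 = 0.6 * (-1.36)^1 ≈ -0.82
i=2: S_2 = 0.6 * (-1.36)^2 ≈ 1.11
i=3: S_3 = 0.6 * (-1.36)^3 ≈ -1.51
i=4: S_4 = 0.6 * (-1.36)^4 ≈ 2.05
i=5: S_5 = 0.6 * (-1.36)^5 ≈ -2.79
The first 6 terms are: [0.6, -0.82, 1.11, -1.51, 2.05, -2.79]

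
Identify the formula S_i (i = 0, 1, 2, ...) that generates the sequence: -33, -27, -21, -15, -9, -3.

Check differences: -27 - -33 = 6
-21 - -27 = 6
Common difference d = 6.
First term a = -33.
Formula: S_i = -33 + 6*i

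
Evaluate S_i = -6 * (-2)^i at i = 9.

S_9 = -6 * (-2)^9 = -6 * -512 = 3072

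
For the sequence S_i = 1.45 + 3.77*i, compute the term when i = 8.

S_8 = 1.45 + 3.77*8 = 1.45 + 30.16 = 31.61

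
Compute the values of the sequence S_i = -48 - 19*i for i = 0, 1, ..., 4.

This is an arithmetic sequence.
i=0: S_0 = -48 + -19*0 = -48
i=1: S_1 = -48 + -19*1 = -67
i=2: S_2 = -48 + -19*2 = -86
i=3: S_3 = -48 + -19*3 = -105
i=4: S_4 = -48 + -19*4 = -124
The first 5 terms are: [-48, -67, -86, -105, -124]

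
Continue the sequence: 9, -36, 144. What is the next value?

Ratios: -36 / 9 = -4.0
This is a geometric sequence with common ratio r = -4.
Next term = 144 * -4 = -576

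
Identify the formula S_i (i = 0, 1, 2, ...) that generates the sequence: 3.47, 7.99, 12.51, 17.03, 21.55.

Check differences: 7.99 - 3.47 = 4.52
12.51 - 7.99 = 4.52
Common difference d = 4.52.
First term a = 3.47.
Formula: S_i = 3.47 + 4.52*i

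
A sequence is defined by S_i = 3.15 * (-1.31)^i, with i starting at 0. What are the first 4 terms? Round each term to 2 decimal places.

This is a geometric sequence.
i=0: S_0 = 3.15 * (-1.31)^0 = 3.15
i=1: S_1 = 3.15 * (-1.31)^1 ≈ -4.13
i=2: S_2 = 3.15 * (-1.31)^2 ≈ 5.41
i=3: S_3 = 3.15 * (-1.31)^3 ≈ -7.08
The first 4 terms are: [3.15, -4.13, 5.41, -7.08]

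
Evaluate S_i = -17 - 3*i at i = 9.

S_9 = -17 + -3*9 = -17 + -27 = -44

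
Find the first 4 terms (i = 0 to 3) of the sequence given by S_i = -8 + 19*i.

This is an arithmetic sequence.
i=0: S_0 = -8 + 19*0 = -8
i=1: S_1 = -8 + 19*1 = 11
i=2: S_2 = -8 + 19*2 = 30
i=3: S_3 = -8 + 19*3 = 49
The first 4 terms are: [-8, 11, 30, 49]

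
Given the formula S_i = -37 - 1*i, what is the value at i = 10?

S_10 = -37 + -1*10 = -37 + -10 = -47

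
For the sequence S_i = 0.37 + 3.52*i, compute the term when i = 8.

S_8 = 0.37 + 3.52*8 = 0.37 + 28.16 = 28.53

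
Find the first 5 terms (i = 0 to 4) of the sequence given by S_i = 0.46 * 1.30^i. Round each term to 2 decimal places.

This is a geometric sequence.
i=0: S_0 = 0.46 * 1.3^0 = 0.46
i=1: S_1 = 0.46 * 1.3^1 ≈ 0.6
i=2: S_2 = 0.46 * 1.3^2 ≈ 0.78
i=3: S_3 = 0.46 * 1.3^3 ≈ 1.01
i=4: S_4 = 0.46 * 1.3^4 ≈ 1.31
The first 5 terms are: [0.46, 0.6, 0.78, 1.01, 1.31]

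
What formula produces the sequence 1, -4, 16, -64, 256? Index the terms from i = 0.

Check ratios: -4 / 1 = -4.0
Common ratio r = -4.
First term a = 1.
Formula: S_i = 1 * (-4)^i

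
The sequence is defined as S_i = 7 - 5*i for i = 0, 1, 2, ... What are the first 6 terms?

This is an arithmetic sequence.
i=0: S_0 = 7 + -5*0 = 7
i=1: S_1 = 7 + -5*1 = 2
i=2: S_2 = 7 + -5*2 = -3
i=3: S_3 = 7 + -5*3 = -8
i=4: S_4 = 7 + -5*4 = -13
i=5: S_5 = 7 + -5*5 = -18
The first 6 terms are: [7, 2, -3, -8, -13, -18]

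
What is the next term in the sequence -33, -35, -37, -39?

Differences: -35 - -33 = -2
This is an arithmetic sequence with common difference d = -2.
Next term = -39 + -2 = -41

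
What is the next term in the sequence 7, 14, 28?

Ratios: 14 / 7 = 2.0
This is a geometric sequence with common ratio r = 2.
Next term = 28 * 2 = 56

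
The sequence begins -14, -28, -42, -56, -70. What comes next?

Differences: -28 - -14 = -14
This is an arithmetic sequence with common difference d = -14.
Next term = -70 + -14 = -84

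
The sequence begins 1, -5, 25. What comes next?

Ratios: -5 / 1 = -5.0
This is a geometric sequence with common ratio r = -5.
Next term = 25 * -5 = -125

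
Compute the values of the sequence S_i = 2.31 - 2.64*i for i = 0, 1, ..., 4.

This is an arithmetic sequence.
i=0: S_0 = 2.31 + -2.64*0 = 2.31
i=1: S_1 = 2.31 + -2.64*1 = -0.33
i=2: S_2 = 2.31 + -2.64*2 = -2.97
i=3: S_3 = 2.31 + -2.64*3 = -5.61
i=4: S_4 = 2.31 + -2.64*4 = -8.25
The first 5 terms are: [2.31, -0.33, -2.97, -5.61, -8.25]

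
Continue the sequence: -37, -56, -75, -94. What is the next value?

Differences: -56 - -37 = -19
This is an arithmetic sequence with common difference d = -19.
Next term = -94 + -19 = -113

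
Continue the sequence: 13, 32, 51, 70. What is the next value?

Differences: 32 - 13 = 19
This is an arithmetic sequence with common difference d = 19.
Next term = 70 + 19 = 89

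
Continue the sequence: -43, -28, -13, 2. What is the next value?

Differences: -28 - -43 = 15
This is an arithmetic sequence with common difference d = 15.
Next term = 2 + 15 = 17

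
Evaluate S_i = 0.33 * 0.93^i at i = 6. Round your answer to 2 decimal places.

S_6 = 0.33 * 0.93^6 ≈ 0.33 * 0.647 ≈ 0.21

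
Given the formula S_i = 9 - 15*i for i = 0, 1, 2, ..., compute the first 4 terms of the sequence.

This is an arithmetic sequence.
i=0: S_0 = 9 + -15*0 = 9
i=1: S_1 = 9 + -15*1 = -6
i=2: S_2 = 9 + -15*2 = -21
i=3: S_3 = 9 + -15*3 = -36
The first 4 terms are: [9, -6, -21, -36]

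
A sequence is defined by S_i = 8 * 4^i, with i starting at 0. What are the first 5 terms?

This is a geometric sequence.
i=0: S_0 = 8 * 4^0 = 8
i=1: S_1 = 8 * 4^1 = 32
i=2: S_2 = 8 * 4^2 = 128
i=3: S_3 = 8 * 4^3 = 512
i=4: S_4 = 8 * 4^4 = 2048
The first 5 terms are: [8, 32, 128, 512, 2048]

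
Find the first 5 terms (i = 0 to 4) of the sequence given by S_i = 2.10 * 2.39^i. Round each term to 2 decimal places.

This is a geometric sequence.
i=0: S_0 = 2.1 * 2.39^0 = 2.1
i=1: S_1 = 2.1 * 2.39^1 ≈ 5.02
i=2: S_2 = 2.1 * 2.39^2 ≈ 12.0
i=3: S_3 = 2.1 * 2.39^3 ≈ 28.67
i=4: S_4 = 2.1 * 2.39^4 ≈ 68.52
The first 5 terms are: [2.1, 5.02, 12.0, 28.67, 68.52]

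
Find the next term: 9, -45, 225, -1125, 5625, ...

Ratios: -45 / 9 = -5.0
This is a geometric sequence with common ratio r = -5.
Next term = 5625 * -5 = -28125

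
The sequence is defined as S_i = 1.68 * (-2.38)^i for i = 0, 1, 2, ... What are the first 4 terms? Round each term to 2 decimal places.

This is a geometric sequence.
i=0: S_0 = 1.68 * (-2.38)^0 = 1.68
i=1: S_1 = 1.68 * (-2.38)^1 ≈ -4.0
i=2: S_2 = 1.68 * (-2.38)^2 ≈ 9.52
i=3: S_3 = 1.68 * (-2.38)^3 ≈ -22.65
The first 4 terms are: [1.68, -4.0, 9.52, -22.65]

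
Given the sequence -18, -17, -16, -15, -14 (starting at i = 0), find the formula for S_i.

Check differences: -17 - -18 = 1
-16 - -17 = 1
Common difference d = 1.
First term a = -18.
Formula: S_i = -18 + 1*i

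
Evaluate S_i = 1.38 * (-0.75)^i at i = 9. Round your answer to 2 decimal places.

S_9 = 1.38 * (-0.75)^9 ≈ 1.38 * -0.0751 ≈ -0.1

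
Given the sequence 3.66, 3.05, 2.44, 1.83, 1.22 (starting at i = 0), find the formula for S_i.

Check differences: 3.05 - 3.66 = -0.61
2.44 - 3.05 = -0.61
Common difference d = -0.61.
First term a = 3.66.
Formula: S_i = 3.66 - 0.61*i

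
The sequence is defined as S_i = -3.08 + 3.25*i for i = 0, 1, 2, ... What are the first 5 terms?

This is an arithmetic sequence.
i=0: S_0 = -3.08 + 3.25*0 = -3.08
i=1: S_1 = -3.08 + 3.25*1 = 0.17
i=2: S_2 = -3.08 + 3.25*2 = 3.42
i=3: S_3 = -3.08 + 3.25*3 = 6.67
i=4: S_4 = -3.08 + 3.25*4 = 9.92
The first 5 terms are: [-3.08, 0.17, 3.42, 6.67, 9.92]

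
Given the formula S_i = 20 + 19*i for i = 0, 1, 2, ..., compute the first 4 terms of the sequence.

This is an arithmetic sequence.
i=0: S_0 = 20 + 19*0 = 20
i=1: S_1 = 20 + 19*1 = 39
i=2: S_2 = 20 + 19*2 = 58
i=3: S_3 = 20 + 19*3 = 77
The first 4 terms are: [20, 39, 58, 77]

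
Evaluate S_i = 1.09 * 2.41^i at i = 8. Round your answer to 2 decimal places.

S_8 = 1.09 * 2.41^8 ≈ 1.09 * 1137.9845 ≈ 1240.4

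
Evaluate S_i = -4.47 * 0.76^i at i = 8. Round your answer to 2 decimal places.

S_8 = -4.47 * 0.76^8 ≈ -4.47 * 0.1113 ≈ -0.5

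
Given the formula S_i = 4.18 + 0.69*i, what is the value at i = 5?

S_5 = 4.18 + 0.69*5 = 4.18 + 3.45 = 7.63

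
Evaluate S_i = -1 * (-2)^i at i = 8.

S_8 = -1 * (-2)^8 = -1 * 256 = -256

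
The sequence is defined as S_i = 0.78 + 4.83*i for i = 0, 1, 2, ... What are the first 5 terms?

This is an arithmetic sequence.
i=0: S_0 = 0.78 + 4.83*0 = 0.78
i=1: S_1 = 0.78 + 4.83*1 = 5.61
i=2: S_2 = 0.78 + 4.83*2 = 10.44
i=3: S_3 = 0.78 + 4.83*3 = 15.27
i=4: S_4 = 0.78 + 4.83*4 = 20.1
The first 5 terms are: [0.78, 5.61, 10.44, 15.27, 20.1]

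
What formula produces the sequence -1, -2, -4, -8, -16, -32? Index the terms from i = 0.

Check ratios: -2 / -1 = 2.0
Common ratio r = 2.
First term a = -1.
Formula: S_i = -1 * 2^i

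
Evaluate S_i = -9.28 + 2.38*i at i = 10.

S_10 = -9.28 + 2.38*10 = -9.28 + 23.8 = 14.52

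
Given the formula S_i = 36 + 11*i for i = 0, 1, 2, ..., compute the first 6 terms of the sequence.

This is an arithmetic sequence.
i=0: S_0 = 36 + 11*0 = 36
i=1: S_1 = 36 + 11*1 = 47
i=2: S_2 = 36 + 11*2 = 58
i=3: S_3 = 36 + 11*3 = 69
i=4: S_4 = 36 + 11*4 = 80
i=5: S_5 = 36 + 11*5 = 91
The first 6 terms are: [36, 47, 58, 69, 80, 91]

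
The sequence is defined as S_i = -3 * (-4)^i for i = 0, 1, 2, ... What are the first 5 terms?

This is a geometric sequence.
i=0: S_0 = -3 * (-4)^0 = -3
i=1: S_1 = -3 * (-4)^1 = 12
i=2: S_2 = -3 * (-4)^2 = -48
i=3: S_3 = -3 * (-4)^3 = 192
i=4: S_4 = -3 * (-4)^4 = -768
The first 5 terms are: [-3, 12, -48, 192, -768]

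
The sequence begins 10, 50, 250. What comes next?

Ratios: 50 / 10 = 5.0
This is a geometric sequence with common ratio r = 5.
Next term = 250 * 5 = 1250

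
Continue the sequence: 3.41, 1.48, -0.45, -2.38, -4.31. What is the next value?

Differences: 1.48 - 3.41 = -1.93
This is an arithmetic sequence with common difference d = -1.93.
Next term = -4.31 + -1.93 = -6.24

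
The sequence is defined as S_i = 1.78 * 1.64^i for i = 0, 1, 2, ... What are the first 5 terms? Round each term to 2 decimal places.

This is a geometric sequence.
i=0: S_0 = 1.78 * 1.64^0 = 1.78
i=1: S_1 = 1.78 * 1.64^1 ≈ 2.92
i=2: S_2 = 1.78 * 1.64^2 ≈ 4.79
i=3: S_3 = 1.78 * 1.64^3 ≈ 7.85
i=4: S_4 = 1.78 * 1.64^4 ≈ 12.88
The first 5 terms are: [1.78, 2.92, 4.79, 7.85, 12.88]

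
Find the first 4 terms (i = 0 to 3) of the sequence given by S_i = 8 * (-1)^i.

This is a geometric sequence.
i=0: S_0 = 8 * (-1)^0 = 8
i=1: S_1 = 8 * (-1)^1 = -8
i=2: S_2 = 8 * (-1)^2 = 8
i=3: S_3 = 8 * (-1)^3 = -8
The first 4 terms are: [8, -8, 8, -8]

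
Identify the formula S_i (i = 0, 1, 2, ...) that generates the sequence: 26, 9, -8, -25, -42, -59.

Check differences: 9 - 26 = -17
-8 - 9 = -17
Common difference d = -17.
First term a = 26.
Formula: S_i = 26 - 17*i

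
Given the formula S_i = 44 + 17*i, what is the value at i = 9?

S_9 = 44 + 17*9 = 44 + 153 = 197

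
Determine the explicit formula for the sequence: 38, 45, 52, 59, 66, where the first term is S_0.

Check differences: 45 - 38 = 7
52 - 45 = 7
Common difference d = 7.
First term a = 38.
Formula: S_i = 38 + 7*i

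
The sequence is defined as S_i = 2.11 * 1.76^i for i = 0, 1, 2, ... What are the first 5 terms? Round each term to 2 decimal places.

This is a geometric sequence.
i=0: S_0 = 2.11 * 1.76^0 = 2.11
i=1: S_1 = 2.11 * 1.76^1 ≈ 3.71
i=2: S_2 = 2.11 * 1.76^2 ≈ 6.54
i=3: S_3 = 2.11 * 1.76^3 ≈ 11.5
i=4: S_4 = 2.11 * 1.76^4 ≈ 20.25
The first 5 terms are: [2.11, 3.71, 6.54, 11.5, 20.25]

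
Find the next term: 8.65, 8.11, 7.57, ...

Differences: 8.11 - 8.65 = -0.54
This is an arithmetic sequence with common difference d = -0.54.
Next term = 7.57 + -0.54 = 7.03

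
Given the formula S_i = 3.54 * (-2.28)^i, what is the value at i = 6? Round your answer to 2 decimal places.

S_6 = 3.54 * (-2.28)^6 ≈ 3.54 * 140.4782 ≈ 497.29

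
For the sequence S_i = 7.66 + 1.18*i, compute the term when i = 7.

S_7 = 7.66 + 1.18*7 = 7.66 + 8.26 = 15.92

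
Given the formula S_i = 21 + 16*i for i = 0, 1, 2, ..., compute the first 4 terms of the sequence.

This is an arithmetic sequence.
i=0: S_0 = 21 + 16*0 = 21
i=1: S_1 = 21 + 16*1 = 37
i=2: S_2 = 21 + 16*2 = 53
i=3: S_3 = 21 + 16*3 = 69
The first 4 terms are: [21, 37, 53, 69]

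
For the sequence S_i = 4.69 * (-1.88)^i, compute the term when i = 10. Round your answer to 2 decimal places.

S_10 = 4.69 * (-1.88)^10 ≈ 4.69 * 551.5419 ≈ 2586.73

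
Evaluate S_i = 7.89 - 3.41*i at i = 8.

S_8 = 7.89 + -3.41*8 = 7.89 + -27.28 = -19.39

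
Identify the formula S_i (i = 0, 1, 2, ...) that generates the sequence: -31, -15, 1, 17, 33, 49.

Check differences: -15 - -31 = 16
1 - -15 = 16
Common difference d = 16.
First term a = -31.
Formula: S_i = -31 + 16*i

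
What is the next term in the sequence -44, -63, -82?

Differences: -63 - -44 = -19
This is an arithmetic sequence with common difference d = -19.
Next term = -82 + -19 = -101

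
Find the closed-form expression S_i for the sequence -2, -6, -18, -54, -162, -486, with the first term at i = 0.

Check ratios: -6 / -2 = 3.0
Common ratio r = 3.
First term a = -2.
Formula: S_i = -2 * 3^i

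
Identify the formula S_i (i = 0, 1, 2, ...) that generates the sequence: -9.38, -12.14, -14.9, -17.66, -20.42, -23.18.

Check differences: -12.14 - -9.38 = -2.76
-14.9 - -12.14 = -2.76
Common difference d = -2.76.
First term a = -9.38.
Formula: S_i = -9.38 - 2.76*i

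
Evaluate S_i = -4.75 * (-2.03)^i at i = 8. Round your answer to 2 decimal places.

S_8 = -4.75 * (-2.03)^8 ≈ -4.75 * 288.3821 ≈ -1369.81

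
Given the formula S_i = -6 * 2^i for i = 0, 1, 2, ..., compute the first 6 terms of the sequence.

This is a geometric sequence.
i=0: S_0 = -6 * 2^0 = -6
i=1: S_1 = -6 * 2^1 = -12
i=2: S_2 = -6 * 2^2 = -24
i=3: S_3 = -6 * 2^3 = -48
i=4: S_4 = -6 * 2^4 = -96
i=5: S_5 = -6 * 2^5 = -192
The first 6 terms are: [-6, -12, -24, -48, -96, -192]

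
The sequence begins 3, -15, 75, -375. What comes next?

Ratios: -15 / 3 = -5.0
This is a geometric sequence with common ratio r = -5.
Next term = -375 * -5 = 1875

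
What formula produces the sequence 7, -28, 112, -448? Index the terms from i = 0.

Check ratios: -28 / 7 = -4.0
Common ratio r = -4.
First term a = 7.
Formula: S_i = 7 * (-4)^i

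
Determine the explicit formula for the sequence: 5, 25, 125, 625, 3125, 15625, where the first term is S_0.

Check ratios: 25 / 5 = 5.0
Common ratio r = 5.
First term a = 5.
Formula: S_i = 5 * 5^i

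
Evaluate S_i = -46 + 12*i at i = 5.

S_5 = -46 + 12*5 = -46 + 60 = 14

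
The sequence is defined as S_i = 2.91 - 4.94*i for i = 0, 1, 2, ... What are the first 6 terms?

This is an arithmetic sequence.
i=0: S_0 = 2.91 + -4.94*0 = 2.91
i=1: S_1 = 2.91 + -4.94*1 = -2.03
i=2: S_2 = 2.91 + -4.94*2 = -6.97
i=3: S_3 = 2.91 + -4.94*3 = -11.91
i=4: S_4 = 2.91 + -4.94*4 = -16.85
i=5: S_5 = 2.91 + -4.94*5 = -21.79
The first 6 terms are: [2.91, -2.03, -6.97, -11.91, -16.85, -21.79]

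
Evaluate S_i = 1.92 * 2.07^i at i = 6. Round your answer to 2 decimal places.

S_6 = 1.92 * 2.07^6 ≈ 1.92 * 78.6723 ≈ 151.05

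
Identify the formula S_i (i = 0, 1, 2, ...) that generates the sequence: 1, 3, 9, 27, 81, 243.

Check ratios: 3 / 1 = 3.0
Common ratio r = 3.
First term a = 1.
Formula: S_i = 1 * 3^i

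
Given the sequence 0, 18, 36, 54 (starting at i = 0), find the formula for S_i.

Check differences: 18 - 0 = 18
36 - 18 = 18
Common difference d = 18.
First term a = 0.
Formula: S_i = 0 + 18*i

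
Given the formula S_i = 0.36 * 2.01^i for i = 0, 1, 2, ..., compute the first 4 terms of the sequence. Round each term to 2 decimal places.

This is a geometric sequence.
i=0: S_0 = 0.36 * 2.01^0 = 0.36
i=1: S_1 = 0.36 * 2.01^1 ≈ 0.72
i=2: S_2 = 0.36 * 2.01^2 ≈ 1.45
i=3: S_3 = 0.36 * 2.01^3 ≈ 2.92
The first 4 terms are: [0.36, 0.72, 1.45, 2.92]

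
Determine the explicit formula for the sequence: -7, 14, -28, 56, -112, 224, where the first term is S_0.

Check ratios: 14 / -7 = -2.0
Common ratio r = -2.
First term a = -7.
Formula: S_i = -7 * (-2)^i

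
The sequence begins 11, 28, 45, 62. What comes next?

Differences: 28 - 11 = 17
This is an arithmetic sequence with common difference d = 17.
Next term = 62 + 17 = 79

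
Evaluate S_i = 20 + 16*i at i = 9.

S_9 = 20 + 16*9 = 20 + 144 = 164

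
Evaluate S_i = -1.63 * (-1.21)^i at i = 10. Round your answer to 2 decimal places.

S_10 = -1.63 * (-1.21)^10 ≈ -1.63 * 6.7275 ≈ -10.97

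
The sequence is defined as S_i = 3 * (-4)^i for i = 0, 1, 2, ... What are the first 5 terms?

This is a geometric sequence.
i=0: S_0 = 3 * (-4)^0 = 3
i=1: S_1 = 3 * (-4)^1 = -12
i=2: S_2 = 3 * (-4)^2 = 48
i=3: S_3 = 3 * (-4)^3 = -192
i=4: S_4 = 3 * (-4)^4 = 768
The first 5 terms are: [3, -12, 48, -192, 768]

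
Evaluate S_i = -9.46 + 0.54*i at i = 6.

S_6 = -9.46 + 0.54*6 = -9.46 + 3.24 = -6.22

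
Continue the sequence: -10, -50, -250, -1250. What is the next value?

Ratios: -50 / -10 = 5.0
This is a geometric sequence with common ratio r = 5.
Next term = -1250 * 5 = -6250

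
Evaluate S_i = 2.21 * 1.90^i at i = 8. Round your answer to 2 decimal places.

S_8 = 2.21 * 1.9^8 ≈ 2.21 * 169.8356 ≈ 375.34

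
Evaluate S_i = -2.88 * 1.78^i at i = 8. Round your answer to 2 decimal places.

S_8 = -2.88 * 1.78^8 ≈ -2.88 * 100.7767 ≈ -290.24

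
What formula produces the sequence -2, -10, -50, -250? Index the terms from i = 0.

Check ratios: -10 / -2 = 5.0
Common ratio r = 5.
First term a = -2.
Formula: S_i = -2 * 5^i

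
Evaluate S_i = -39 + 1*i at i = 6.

S_6 = -39 + 1*6 = -39 + 6 = -33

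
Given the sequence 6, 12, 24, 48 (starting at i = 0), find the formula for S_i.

Check ratios: 12 / 6 = 2.0
Common ratio r = 2.
First term a = 6.
Formula: S_i = 6 * 2^i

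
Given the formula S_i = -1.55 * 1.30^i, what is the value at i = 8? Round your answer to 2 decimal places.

S_8 = -1.55 * 1.3^8 ≈ -1.55 * 8.1573 ≈ -12.64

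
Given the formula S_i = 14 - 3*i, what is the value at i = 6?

S_6 = 14 + -3*6 = 14 + -18 = -4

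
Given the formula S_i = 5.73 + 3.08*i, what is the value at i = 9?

S_9 = 5.73 + 3.08*9 = 5.73 + 27.72 = 33.45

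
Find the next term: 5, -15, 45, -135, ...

Ratios: -15 / 5 = -3.0
This is a geometric sequence with common ratio r = -3.
Next term = -135 * -3 = 405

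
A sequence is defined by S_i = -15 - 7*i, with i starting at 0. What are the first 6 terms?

This is an arithmetic sequence.
i=0: S_0 = -15 + -7*0 = -15
i=1: S_1 = -15 + -7*1 = -22
i=2: S_2 = -15 + -7*2 = -29
i=3: S_3 = -15 + -7*3 = -36
i=4: S_4 = -15 + -7*4 = -43
i=5: S_5 = -15 + -7*5 = -50
The first 6 terms are: [-15, -22, -29, -36, -43, -50]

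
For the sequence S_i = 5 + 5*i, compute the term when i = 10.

S_10 = 5 + 5*10 = 5 + 50 = 55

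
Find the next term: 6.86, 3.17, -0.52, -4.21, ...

Differences: 3.17 - 6.86 = -3.69
This is an arithmetic sequence with common difference d = -3.69.
Next term = -4.21 + -3.69 = -7.9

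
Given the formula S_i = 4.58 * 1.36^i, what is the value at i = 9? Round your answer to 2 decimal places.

S_9 = 4.58 * 1.36^9 ≈ 4.58 * 15.9166 ≈ 72.9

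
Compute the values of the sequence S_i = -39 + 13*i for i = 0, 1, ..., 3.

This is an arithmetic sequence.
i=0: S_0 = -39 + 13*0 = -39
i=1: S_1 = -39 + 13*1 = -26
i=2: S_2 = -39 + 13*2 = -13
i=3: S_3 = -39 + 13*3 = 0
The first 4 terms are: [-39, -26, -13, 0]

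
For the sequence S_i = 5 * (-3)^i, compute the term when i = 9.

S_9 = 5 * (-3)^9 = 5 * -19683 = -98415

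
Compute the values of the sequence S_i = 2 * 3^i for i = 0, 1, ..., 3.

This is a geometric sequence.
i=0: S_0 = 2 * 3^0 = 2
i=1: S_1 = 2 * 3^1 = 6
i=2: S_2 = 2 * 3^2 = 18
i=3: S_3 = 2 * 3^3 = 54
The first 4 terms are: [2, 6, 18, 54]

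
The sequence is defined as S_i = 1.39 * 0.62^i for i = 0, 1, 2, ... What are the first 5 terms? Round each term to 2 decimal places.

This is a geometric sequence.
i=0: S_0 = 1.39 * 0.62^0 = 1.39
i=1: S_1 = 1.39 * 0.62^1 ≈ 0.86
i=2: S_2 = 1.39 * 0.62^2 ≈ 0.53
i=3: S_3 = 1.39 * 0.62^3 ≈ 0.33
i=4: S_4 = 1.39 * 0.62^4 ≈ 0.21
The first 5 terms are: [1.39, 0.86, 0.53, 0.33, 0.21]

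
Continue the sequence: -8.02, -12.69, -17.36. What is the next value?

Differences: -12.69 - -8.02 = -4.67
This is an arithmetic sequence with common difference d = -4.67.
Next term = -17.36 + -4.67 = -22.03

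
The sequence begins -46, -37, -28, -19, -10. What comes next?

Differences: -37 - -46 = 9
This is an arithmetic sequence with common difference d = 9.
Next term = -10 + 9 = -1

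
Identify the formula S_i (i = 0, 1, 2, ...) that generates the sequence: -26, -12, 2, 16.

Check differences: -12 - -26 = 14
2 - -12 = 14
Common difference d = 14.
First term a = -26.
Formula: S_i = -26 + 14*i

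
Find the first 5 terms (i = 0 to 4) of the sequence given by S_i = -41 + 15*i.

This is an arithmetic sequence.
i=0: S_0 = -41 + 15*0 = -41
i=1: S_1 = -41 + 15*1 = -26
i=2: S_2 = -41 + 15*2 = -11
i=3: S_3 = -41 + 15*3 = 4
i=4: S_4 = -41 + 15*4 = 19
The first 5 terms are: [-41, -26, -11, 4, 19]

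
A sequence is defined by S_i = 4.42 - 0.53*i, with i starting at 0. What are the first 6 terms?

This is an arithmetic sequence.
i=0: S_0 = 4.42 + -0.53*0 = 4.42
i=1: S_1 = 4.42 + -0.53*1 = 3.89
i=2: S_2 = 4.42 + -0.53*2 = 3.36
i=3: S_3 = 4.42 + -0.53*3 = 2.83
i=4: S_4 = 4.42 + -0.53*4 = 2.3
i=5: S_5 = 4.42 + -0.53*5 = 1.77
The first 6 terms are: [4.42, 3.89, 3.36, 2.83, 2.3, 1.77]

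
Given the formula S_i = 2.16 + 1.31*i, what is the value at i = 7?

S_7 = 2.16 + 1.31*7 = 2.16 + 9.17 = 11.33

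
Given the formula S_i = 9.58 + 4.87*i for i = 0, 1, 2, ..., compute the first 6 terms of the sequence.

This is an arithmetic sequence.
i=0: S_0 = 9.58 + 4.87*0 = 9.58
i=1: S_1 = 9.58 + 4.87*1 = 14.45
i=2: S_2 = 9.58 + 4.87*2 = 19.32
i=3: S_3 = 9.58 + 4.87*3 = 24.19
i=4: S_4 = 9.58 + 4.87*4 = 29.06
i=5: S_5 = 9.58 + 4.87*5 = 33.93
The first 6 terms are: [9.58, 14.45, 19.32, 24.19, 29.06, 33.93]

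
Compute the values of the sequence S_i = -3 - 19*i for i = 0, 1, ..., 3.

This is an arithmetic sequence.
i=0: S_0 = -3 + -19*0 = -3
i=1: S_1 = -3 + -19*1 = -22
i=2: S_2 = -3 + -19*2 = -41
i=3: S_3 = -3 + -19*3 = -60
The first 4 terms are: [-3, -22, -41, -60]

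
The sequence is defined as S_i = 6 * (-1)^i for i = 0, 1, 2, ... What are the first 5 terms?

This is a geometric sequence.
i=0: S_0 = 6 * (-1)^0 = 6
i=1: S_1 = 6 * (-1)^1 = -6
i=2: S_2 = 6 * (-1)^2 = 6
i=3: S_3 = 6 * (-1)^3 = -6
i=4: S_4 = 6 * (-1)^4 = 6
The first 5 terms are: [6, -6, 6, -6, 6]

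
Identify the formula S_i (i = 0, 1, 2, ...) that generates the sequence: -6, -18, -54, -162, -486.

Check ratios: -18 / -6 = 3.0
Common ratio r = 3.
First term a = -6.
Formula: S_i = -6 * 3^i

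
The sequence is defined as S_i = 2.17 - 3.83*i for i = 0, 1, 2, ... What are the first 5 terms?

This is an arithmetic sequence.
i=0: S_0 = 2.17 + -3.83*0 = 2.17
i=1: S_1 = 2.17 + -3.83*1 = -1.66
i=2: S_2 = 2.17 + -3.83*2 = -5.49
i=3: S_3 = 2.17 + -3.83*3 = -9.32
i=4: S_4 = 2.17 + -3.83*4 = -13.15
The first 5 terms are: [2.17, -1.66, -5.49, -9.32, -13.15]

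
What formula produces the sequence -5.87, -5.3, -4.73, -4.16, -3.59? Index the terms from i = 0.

Check differences: -5.3 - -5.87 = 0.57
-4.73 - -5.3 = 0.57
Common difference d = 0.57.
First term a = -5.87.
Formula: S_i = -5.87 + 0.57*i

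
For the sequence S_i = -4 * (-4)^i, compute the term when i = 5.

S_5 = -4 * (-4)^5 = -4 * -1024 = 4096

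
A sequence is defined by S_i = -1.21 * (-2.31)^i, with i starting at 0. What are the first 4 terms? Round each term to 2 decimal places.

This is a geometric sequence.
i=0: S_0 = -1.21 * (-2.31)^0 = -1.21
i=1: S_1 = -1.21 * (-2.31)^1 ≈ 2.8
i=2: S_2 = -1.21 * (-2.31)^2 ≈ -6.46
i=3: S_3 = -1.21 * (-2.31)^3 ≈ 14.91
The first 4 terms are: [-1.21, 2.8, -6.46, 14.91]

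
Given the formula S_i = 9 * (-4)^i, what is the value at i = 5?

S_5 = 9 * (-4)^5 = 9 * -1024 = -9216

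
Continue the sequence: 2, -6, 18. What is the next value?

Ratios: -6 / 2 = -3.0
This is a geometric sequence with common ratio r = -3.
Next term = 18 * -3 = -54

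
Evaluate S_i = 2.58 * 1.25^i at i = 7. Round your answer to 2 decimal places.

S_7 = 2.58 * 1.25^7 ≈ 2.58 * 4.7684 ≈ 12.3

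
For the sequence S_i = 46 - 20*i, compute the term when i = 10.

S_10 = 46 + -20*10 = 46 + -200 = -154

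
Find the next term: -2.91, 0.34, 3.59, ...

Differences: 0.34 - -2.91 = 3.25
This is an arithmetic sequence with common difference d = 3.25.
Next term = 3.59 + 3.25 = 6.84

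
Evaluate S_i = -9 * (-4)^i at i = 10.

S_10 = -9 * (-4)^10 = -9 * 1048576 = -9437184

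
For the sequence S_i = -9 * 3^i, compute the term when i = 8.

S_8 = -9 * 3^8 = -9 * 6561 = -59049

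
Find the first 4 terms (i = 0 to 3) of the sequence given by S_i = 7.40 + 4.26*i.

This is an arithmetic sequence.
i=0: S_0 = 7.4 + 4.26*0 = 7.4
i=1: S_1 = 7.4 + 4.26*1 = 11.66
i=2: S_2 = 7.4 + 4.26*2 = 15.92
i=3: S_3 = 7.4 + 4.26*3 = 20.18
The first 4 terms are: [7.4, 11.66, 15.92, 20.18]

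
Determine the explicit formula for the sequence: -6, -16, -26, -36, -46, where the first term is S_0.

Check differences: -16 - -6 = -10
-26 - -16 = -10
Common difference d = -10.
First term a = -6.
Formula: S_i = -6 - 10*i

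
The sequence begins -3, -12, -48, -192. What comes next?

Ratios: -12 / -3 = 4.0
This is a geometric sequence with common ratio r = 4.
Next term = -192 * 4 = -768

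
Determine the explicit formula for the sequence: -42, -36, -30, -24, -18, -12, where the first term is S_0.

Check differences: -36 - -42 = 6
-30 - -36 = 6
Common difference d = 6.
First term a = -42.
Formula: S_i = -42 + 6*i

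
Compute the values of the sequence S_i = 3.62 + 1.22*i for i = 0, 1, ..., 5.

This is an arithmetic sequence.
i=0: S_0 = 3.62 + 1.22*0 = 3.62
i=1: S_1 = 3.62 + 1.22*1 = 4.84
i=2: S_2 = 3.62 + 1.22*2 = 6.06
i=3: S_3 = 3.62 + 1.22*3 = 7.28
i=4: S_4 = 3.62 + 1.22*4 = 8.5
i=5: S_5 = 3.62 + 1.22*5 = 9.72
The first 6 terms are: [3.62, 4.84, 6.06, 7.28, 8.5, 9.72]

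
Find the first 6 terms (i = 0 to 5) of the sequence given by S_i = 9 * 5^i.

This is a geometric sequence.
i=0: S_0 = 9 * 5^0 = 9
i=1: S_1 = 9 * 5^1 = 45
i=2: S_2 = 9 * 5^2 = 225
i=3: S_3 = 9 * 5^3 = 1125
i=4: S_4 = 9 * 5^4 = 5625
i=5: S_5 = 9 * 5^5 = 28125
The first 6 terms are: [9, 45, 225, 1125, 5625, 28125]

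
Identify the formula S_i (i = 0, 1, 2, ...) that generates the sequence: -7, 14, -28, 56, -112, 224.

Check ratios: 14 / -7 = -2.0
Common ratio r = -2.
First term a = -7.
Formula: S_i = -7 * (-2)^i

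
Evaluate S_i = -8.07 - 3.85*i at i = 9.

S_9 = -8.07 + -3.85*9 = -8.07 + -34.65 = -42.72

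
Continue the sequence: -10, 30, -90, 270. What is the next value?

Ratios: 30 / -10 = -3.0
This is a geometric sequence with common ratio r = -3.
Next term = 270 * -3 = -810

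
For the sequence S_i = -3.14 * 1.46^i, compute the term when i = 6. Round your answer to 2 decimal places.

S_6 = -3.14 * 1.46^6 ≈ -3.14 * 9.6854 ≈ -30.41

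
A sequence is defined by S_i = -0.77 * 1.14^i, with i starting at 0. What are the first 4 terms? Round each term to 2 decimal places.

This is a geometric sequence.
i=0: S_0 = -0.77 * 1.14^0 = -0.77
i=1: S_1 = -0.77 * 1.14^1 ≈ -0.88
i=2: S_2 = -0.77 * 1.14^2 ≈ -1.0
i=3: S_3 = -0.77 * 1.14^3 ≈ -1.14
The first 4 terms are: [-0.77, -0.88, -1.0, -1.14]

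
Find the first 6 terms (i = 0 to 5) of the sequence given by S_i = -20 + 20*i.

This is an arithmetic sequence.
i=0: S_0 = -20 + 20*0 = -20
i=1: S_1 = -20 + 20*1 = 0
i=2: S_2 = -20 + 20*2 = 20
i=3: S_3 = -20 + 20*3 = 40
i=4: S_4 = -20 + 20*4 = 60
i=5: S_5 = -20 + 20*5 = 80
The first 6 terms are: [-20, 0, 20, 40, 60, 80]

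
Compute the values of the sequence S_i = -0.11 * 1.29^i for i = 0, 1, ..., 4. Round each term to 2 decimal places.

This is a geometric sequence.
i=0: S_0 = -0.11 * 1.29^0 = -0.11
i=1: S_1 = -0.11 * 1.29^1 ≈ -0.14
i=2: S_2 = -0.11 * 1.29^2 ≈ -0.18
i=3: S_3 = -0.11 * 1.29^3 ≈ -0.24
i=4: S_4 = -0.11 * 1.29^4 ≈ -0.3
The first 5 terms are: [-0.11, -0.14, -0.18, -0.24, -0.3]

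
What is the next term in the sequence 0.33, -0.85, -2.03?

Differences: -0.85 - 0.33 = -1.18
This is an arithmetic sequence with common difference d = -1.18.
Next term = -2.03 + -1.18 = -3.21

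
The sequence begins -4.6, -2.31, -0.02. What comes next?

Differences: -2.31 - -4.6 = 2.29
This is an arithmetic sequence with common difference d = 2.29.
Next term = -0.02 + 2.29 = 2.27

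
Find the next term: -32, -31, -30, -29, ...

Differences: -31 - -32 = 1
This is an arithmetic sequence with common difference d = 1.
Next term = -29 + 1 = -28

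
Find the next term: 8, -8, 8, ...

Ratios: -8 / 8 = -1.0
This is a geometric sequence with common ratio r = -1.
Next term = 8 * -1 = -8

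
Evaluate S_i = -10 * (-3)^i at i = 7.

S_7 = -10 * (-3)^7 = -10 * -2187 = 21870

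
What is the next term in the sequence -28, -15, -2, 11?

Differences: -15 - -28 = 13
This is an arithmetic sequence with common difference d = 13.
Next term = 11 + 13 = 24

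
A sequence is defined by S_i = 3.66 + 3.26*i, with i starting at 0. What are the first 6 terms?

This is an arithmetic sequence.
i=0: S_0 = 3.66 + 3.26*0 = 3.66
i=1: S_1 = 3.66 + 3.26*1 = 6.92
i=2: S_2 = 3.66 + 3.26*2 = 10.18
i=3: S_3 = 3.66 + 3.26*3 = 13.44
i=4: S_4 = 3.66 + 3.26*4 = 16.7
i=5: S_5 = 3.66 + 3.26*5 = 19.96
The first 6 terms are: [3.66, 6.92, 10.18, 13.44, 16.7, 19.96]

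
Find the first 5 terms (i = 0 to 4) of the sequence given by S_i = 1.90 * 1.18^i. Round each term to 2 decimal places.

This is a geometric sequence.
i=0: S_0 = 1.9 * 1.18^0 = 1.9
i=1: S_1 = 1.9 * 1.18^1 ≈ 2.24
i=2: S_2 = 1.9 * 1.18^2 ≈ 2.65
i=3: S_3 = 1.9 * 1.18^3 ≈ 3.12
i=4: S_4 = 1.9 * 1.18^4 ≈ 3.68
The first 5 terms are: [1.9, 2.24, 2.65, 3.12, 3.68]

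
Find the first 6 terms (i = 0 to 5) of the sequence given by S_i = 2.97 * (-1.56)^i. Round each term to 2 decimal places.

This is a geometric sequence.
i=0: S_0 = 2.97 * (-1.56)^0 = 2.97
i=1: S_1 = 2.97 * (-1.56)^1 ≈ -4.63
i=2: S_2 = 2.97 * (-1.56)^2 ≈ 7.23
i=3: S_3 = 2.97 * (-1.56)^3 ≈ -11.28
i=4: S_4 = 2.97 * (-1.56)^4 ≈ 17.59
i=5: S_5 = 2.97 * (-1.56)^5 ≈ -27.44
The first 6 terms are: [2.97, -4.63, 7.23, -11.28, 17.59, -27.44]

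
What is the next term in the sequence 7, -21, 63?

Ratios: -21 / 7 = -3.0
This is a geometric sequence with common ratio r = -3.
Next term = 63 * -3 = -189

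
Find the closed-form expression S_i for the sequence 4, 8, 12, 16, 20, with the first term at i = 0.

Check differences: 8 - 4 = 4
12 - 8 = 4
Common difference d = 4.
First term a = 4.
Formula: S_i = 4 + 4*i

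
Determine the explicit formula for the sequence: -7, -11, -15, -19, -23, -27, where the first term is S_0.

Check differences: -11 - -7 = -4
-15 - -11 = -4
Common difference d = -4.
First term a = -7.
Formula: S_i = -7 - 4*i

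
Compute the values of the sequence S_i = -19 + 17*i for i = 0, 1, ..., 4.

This is an arithmetic sequence.
i=0: S_0 = -19 + 17*0 = -19
i=1: S_1 = -19 + 17*1 = -2
i=2: S_2 = -19 + 17*2 = 15
i=3: S_3 = -19 + 17*3 = 32
i=4: S_4 = -19 + 17*4 = 49
The first 5 terms are: [-19, -2, 15, 32, 49]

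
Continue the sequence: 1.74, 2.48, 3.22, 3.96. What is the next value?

Differences: 2.48 - 1.74 = 0.74
This is an arithmetic sequence with common difference d = 0.74.
Next term = 3.96 + 0.74 = 4.7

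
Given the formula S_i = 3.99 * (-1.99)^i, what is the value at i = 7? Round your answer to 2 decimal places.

S_7 = 3.99 * (-1.99)^7 ≈ 3.99 * -123.5866 ≈ -493.11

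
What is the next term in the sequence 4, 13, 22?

Differences: 13 - 4 = 9
This is an arithmetic sequence with common difference d = 9.
Next term = 22 + 9 = 31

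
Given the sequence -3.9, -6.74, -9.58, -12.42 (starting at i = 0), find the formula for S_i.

Check differences: -6.74 - -3.9 = -2.84
-9.58 - -6.74 = -2.84
Common difference d = -2.84.
First term a = -3.9.
Formula: S_i = -3.90 - 2.84*i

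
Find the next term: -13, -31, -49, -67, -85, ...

Differences: -31 - -13 = -18
This is an arithmetic sequence with common difference d = -18.
Next term = -85 + -18 = -103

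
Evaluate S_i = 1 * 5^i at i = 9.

S_9 = 1 * 5^9 = 1 * 1953125 = 1953125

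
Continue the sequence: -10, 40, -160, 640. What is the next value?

Ratios: 40 / -10 = -4.0
This is a geometric sequence with common ratio r = -4.
Next term = 640 * -4 = -2560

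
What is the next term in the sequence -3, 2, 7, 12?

Differences: 2 - -3 = 5
This is an arithmetic sequence with common difference d = 5.
Next term = 12 + 5 = 17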